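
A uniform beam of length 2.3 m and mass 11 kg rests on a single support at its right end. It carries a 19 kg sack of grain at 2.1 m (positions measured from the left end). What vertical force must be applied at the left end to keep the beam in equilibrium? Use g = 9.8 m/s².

F ≈ 70.1 N

Choose the right end as the axis so the unknown pivot reaction has zero arm there.
Beam weight: 11 × 9.8 = 107.8 N down at 1.15 m → arm 1.15 m, τ = 107.8 × 1.15 = 124 N·m counterclockwise.
Sack of grain: 19 × 9.8 = 186.2 N down at 2.1 m → arm 0.2 m, τ = 186.2 × 0.2 = 37.24 N·m counterclockwise.
Net moment of the loads = 161.2 N·m counterclockwise.
The upward force F acts at the left end, arm 2.3 m, giving F × 2.3 clockwise.
For rotational equilibrium, F × 2.3 = 161.2, so F = 161.2 / 2.3 = 70.1 N.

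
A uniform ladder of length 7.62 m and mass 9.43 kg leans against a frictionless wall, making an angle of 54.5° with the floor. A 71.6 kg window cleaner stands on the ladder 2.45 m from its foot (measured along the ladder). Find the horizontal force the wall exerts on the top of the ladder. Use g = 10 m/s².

N_wall ≈ 198 N

Taking torques about the foot of the ladder:
Ladder weight 9.43×10 = 94.3 N acts at 3.81 m along the ladder; its horizontal arm is 3.81·cos54.5° = 2.212 m → τ = 208.6 N·m clockwise.
Window cleaner: 71.6×10 = 716 N at 2.45 m → arm 1.423 m → τ = 1019 N·m clockwise.
Wall normal N acts horizontally at the top; its moment arm is the height L sinθ = 7.62·sin54.5° = 6.204 m, counterclockwise.
For rotational equilibrium, N × 6.204 = 1228, so N = 198 N.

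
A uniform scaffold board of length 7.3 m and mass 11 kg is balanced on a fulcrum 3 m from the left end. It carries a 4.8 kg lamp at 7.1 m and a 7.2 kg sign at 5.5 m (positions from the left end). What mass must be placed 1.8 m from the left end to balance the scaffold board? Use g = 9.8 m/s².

m ≈ 37.4 kg

Choose the fulcrum (at 3 m from the left end) as the axis so the support reaction has zero arm there.
Beam weight: 11 × 9.8 = 107.8 N down at 3.65 m → arm 0.65 m, τ = 107.8 × 0.65 = 70.07 N·m clockwise.
Lamp: 4.8 × 9.8 = 47.04 N down at 7.1 m → arm 4.1 m, τ = 47.04 × 4.1 = 192.9 N·m clockwise.
Sign: 7.2 × 9.8 = 70.56 N down at 5.5 m → arm 2.5 m, τ = 70.56 × 2.5 = 176.4 N·m clockwise.
Net moment of known loads = 439.4 N·m clockwise.
An unknown mass m at 1.8 m has arm 1.2 m; its moment is m·g·1.2 counterclockwise.
Setting net torque to zero: m × 9.8 × 1.2 = 439.4 → m = 439.4 / (9.8 × 1.2) = 37.4 kg.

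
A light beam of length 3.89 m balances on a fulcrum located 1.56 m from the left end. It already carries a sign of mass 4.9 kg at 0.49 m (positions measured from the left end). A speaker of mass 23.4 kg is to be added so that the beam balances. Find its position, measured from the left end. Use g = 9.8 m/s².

x ≈ 1.78 m from the left end

Choose the fulcrum (at 1.56 m from the left end) as the axis so the support reaction has zero arm there.
Sign: 4.9 × 9.8 = 48.02 N down at 0.49 m → arm 1.07 m, τ = 48.02 × 1.07 = 51.38 N·m counterclockwise.
Net moment of existing loads = 51.38 N·m counterclockwise.
The speaker weighs 23.4 × 9.8 = 229.3 N and must supply an equal clockwise moment, so its lever arm about the fulcrum is 51.38 / 229.3 = 0.224 m.
That puts it at 1.56 + 0.224 = 1.78 m from the left end.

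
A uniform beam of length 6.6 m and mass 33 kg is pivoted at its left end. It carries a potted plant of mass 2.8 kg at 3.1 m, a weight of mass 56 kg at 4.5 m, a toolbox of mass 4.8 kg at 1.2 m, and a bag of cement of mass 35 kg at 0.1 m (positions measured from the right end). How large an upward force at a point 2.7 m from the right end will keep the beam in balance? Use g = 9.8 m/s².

Sum moments about the left end (the unknown pivot reaction has zero arm there).
Beam weight: 33 × 9.8 = 323.4 N down at 3.3 m → arm 3.3 m, τ = 323.4 × 3.3 = 1067 N·m clockwise.
Potted plant: 2.8 × 9.8 = 27.44 N down at 3.1 m → arm 3.5 m, τ = 27.44 × 3.5 = 96.04 N·m clockwise.
Weight: 56 × 9.8 = 548.8 N down at 4.5 m → arm 2.1 m, τ = 548.8 × 2.1 = 1152 N·m clockwise.
Toolbox: 4.8 × 9.8 = 47.04 N down at 1.2 m → arm 5.4 m, τ = 47.04 × 5.4 = 254 N·m clockwise.
Bag of cement: 35 × 9.8 = 343 N down at 0.1 m → arm 6.5 m, τ = 343 × 6.5 = 2230 N·m clockwise.
Net moment of the loads = 4799 N·m clockwise.
The upward force F acts at a point 2.7 m from the right end, arm 3.9 m, giving F × 3.9 counterclockwise.
For rotational equilibrium, F × 3.9 = 4799, so F = 4799 / 3.9 = 1230 N.

F ≈ 1230 N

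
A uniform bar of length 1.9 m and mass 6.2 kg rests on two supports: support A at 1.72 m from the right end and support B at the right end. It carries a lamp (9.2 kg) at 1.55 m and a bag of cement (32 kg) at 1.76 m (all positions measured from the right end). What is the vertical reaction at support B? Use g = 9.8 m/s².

R_B ≈ 28.8 N

Sum moments about support A (its reaction then has zero moment arm).
Beam weight: 6.2 × 9.8 = 60.76 N down at 0.95 m → arm 0.77 m, τ = 60.76 × 0.77 = 46.79 N·m clockwise.
Lamp: 9.2 × 9.8 = 90.16 N down at 1.55 m → arm 0.17 m, τ = 90.16 × 0.17 = 15.33 N·m clockwise.
Bag of cement: 32 × 9.8 = 313.6 N down at 1.76 m → arm 0.04 m, τ = 313.6 × 0.04 = 12.54 N·m counterclockwise.
Net load moment about support A = 49.58 N·m clockwise.
Reaction R at support B is upward at 0 m, arm 1.72 m → moment R × 1.72 counterclockwise.
Στ = 0 ⇒ R × 1.72 = 49.58 ⇒ R = 28.8 N.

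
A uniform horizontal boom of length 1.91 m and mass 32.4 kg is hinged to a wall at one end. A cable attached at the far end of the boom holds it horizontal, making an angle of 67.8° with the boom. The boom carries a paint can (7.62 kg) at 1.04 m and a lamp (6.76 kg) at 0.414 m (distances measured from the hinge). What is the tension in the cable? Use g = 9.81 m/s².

T ≈ 231 N

Choose the hinge as the axis so the unknown hinge reaction has zero arm there.
Beam weight: 32.4 × 9.81 = 317.8 N down at 0.955 m → arm 0.955 m, τ = 317.8 × 0.955 = 303.5 N·m clockwise.
Paint can: 7.62 × 9.81 = 74.75 N down at 1.04 m → arm 1.04 m, τ = 74.75 × 1.04 = 77.74 N·m clockwise.
Lamp: 6.76 × 9.81 = 66.32 N down at 0.414 m → arm 0.414 m, τ = 66.32 × 0.414 = 27.46 N·m clockwise.
Total clockwise load moment = 408.7 N·m.
The cable tension T acts at 1.91 m; only its component perpendicular to the boom, T sinθ, produces torque. sin 67.8° = 0.9259.
For rotational equilibrium, T × 1.91 × 0.9259 = 408.7, so T = 408.7 / 1.768 = 231 N.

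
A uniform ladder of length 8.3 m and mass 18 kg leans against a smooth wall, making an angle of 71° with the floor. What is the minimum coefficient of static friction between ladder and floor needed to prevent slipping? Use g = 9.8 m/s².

μ_min ≈ 0.172

About the foot of the ladder:
Ladder weight 18×9.8 = 176.4 N acts at 4.15 m along the ladder; its horizontal arm is 4.15·cos71° = 1.351 m → τ = 238.3 N·m clockwise.
Wall normal N acts horizontally at the top; its moment arm is the height L sinθ = 8.3·sin71° = 7.848 m, counterclockwise.
Balancing moments: N × 7.848 = 238.3, giving N = 30.36 N.
ΣFx = 0 ⇒ f = N_wall = 30.36 N. ΣFy = 0 ⇒ N_floor = 176.4 N.
μ_min = f / N_floor = 30.36 / 176.4 = 0.172.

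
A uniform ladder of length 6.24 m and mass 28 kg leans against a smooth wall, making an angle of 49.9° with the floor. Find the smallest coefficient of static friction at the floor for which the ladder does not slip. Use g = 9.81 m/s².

μ_min ≈ 0.421

Take moments about the foot of the ladder.
Ladder weight 28×9.81 = 274.7 N acts at 3.12 m along the ladder; its horizontal arm is 3.12·cos49.9° = 2.01 m → τ = 552.1 N·m clockwise.
Wall normal N acts horizontally at the top; its moment arm is the height L sinθ = 6.24·sin49.9° = 4.773 m, counterclockwise.
Balancing moments: N × 4.773 = 552.1, giving N = 115.7 N.
ΣFx = 0 ⇒ f = N_wall = 115.7 N. ΣFy = 0 ⇒ N_floor = 274.7 N.
μ_min = f / N_floor = 115.7 / 274.7 = 0.421.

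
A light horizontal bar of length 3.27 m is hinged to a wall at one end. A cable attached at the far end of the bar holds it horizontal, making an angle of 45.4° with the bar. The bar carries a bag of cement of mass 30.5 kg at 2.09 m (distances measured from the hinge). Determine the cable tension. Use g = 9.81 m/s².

Sum moments about the hinge (the unknown hinge reaction has zero arm there).
Bag of cement: 30.5 × 9.81 = 299.2 N down at 2.09 m → arm 2.09 m, τ = 299.2 × 2.09 = 625.3 N·m clockwise.
Total clockwise load moment = 625.3 N·m.
The cable tension T acts at 3.27 m; only its component perpendicular to the bar, T sinθ, produces torque. sin 45.4° = 0.712.
For rotational equilibrium, T × 3.27 × 0.712 = 625.3, so T = 625.3 / 2.328 = 269 N.

T ≈ 269 N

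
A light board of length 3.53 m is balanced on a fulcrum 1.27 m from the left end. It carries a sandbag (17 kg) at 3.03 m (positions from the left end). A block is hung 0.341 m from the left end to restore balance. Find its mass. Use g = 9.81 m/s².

About the fulcrum (at 1.27 m from the left end):
Sandbag: 17 × 9.81 = 166.8 N down at 3.03 m → arm 1.76 m, τ = 166.8 × 1.76 = 293.6 N·m clockwise.
Net moment of known loads = 293.6 N·m clockwise.
An unknown mass m at 0.341 m has arm 0.929 m; its moment is m·g·0.929 counterclockwise.
For rotational equilibrium, m × 9.81 × 0.929 = 293.6, so m = 293.6 / (9.81 × 0.929) = 32.2 kg.

m ≈ 32.2 kg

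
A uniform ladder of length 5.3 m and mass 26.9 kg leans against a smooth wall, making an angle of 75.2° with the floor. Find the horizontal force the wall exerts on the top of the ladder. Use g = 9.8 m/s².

N_wall ≈ 34.8 N

About the foot of the ladder:
Ladder weight 26.9×9.8 = 263.6 N acts at 2.65 m along the ladder; its horizontal arm is 2.65·cos75.2° = 0.6769 m → τ = 178.4 N·m clockwise.
Wall normal N acts horizontally at the top; its moment arm is the height L sinθ = 5.3·sin75.2° = 5.124 m, counterclockwise.
For rotational equilibrium, N × 5.124 = 178.4, so N = 34.8 N.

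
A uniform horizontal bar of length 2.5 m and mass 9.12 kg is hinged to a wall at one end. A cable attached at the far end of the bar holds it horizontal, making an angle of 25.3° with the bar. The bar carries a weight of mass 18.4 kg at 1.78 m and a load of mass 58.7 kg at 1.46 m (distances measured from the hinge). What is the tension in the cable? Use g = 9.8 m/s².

T ≈ 1190 N

Sum moments about the hinge (the unknown hinge reaction has zero arm there).
Beam weight: 9.12 × 9.8 = 89.38 N down at 1.25 m → arm 1.25 m, τ = 89.38 × 1.25 = 111.7 N·m clockwise.
Weight: 18.4 × 9.8 = 180.3 N down at 1.78 m → arm 1.78 m, τ = 180.3 × 1.78 = 320.9 N·m clockwise.
Load: 58.7 × 9.8 = 575.3 N down at 1.46 m → arm 1.46 m, τ = 575.3 × 1.46 = 839.9 N·m clockwise.
Total clockwise load moment = 1272 N·m.
The cable tension T acts at 2.5 m; only its component perpendicular to the bar, T sinθ, produces torque. sin 25.3° = 0.4274.
Balancing moments: T × 2.5 × 0.4274 = 1272, giving T = 1272 / 1.069 = 1190 N.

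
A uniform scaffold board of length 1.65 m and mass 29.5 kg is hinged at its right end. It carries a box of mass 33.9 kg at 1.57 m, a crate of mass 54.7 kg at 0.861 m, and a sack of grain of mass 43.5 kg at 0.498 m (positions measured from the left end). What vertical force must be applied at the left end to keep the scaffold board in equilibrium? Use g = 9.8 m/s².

Taking torques about the right end:
Beam weight: 29.5 × 9.8 = 289.1 N down at 0.825 m → arm 0.825 m, τ = 289.1 × 0.825 = 238.5 N·m counterclockwise.
Box: 33.9 × 9.8 = 332.2 N down at 1.57 m → arm 0.08 m, τ = 332.2 × 0.08 = 26.58 N·m counterclockwise.
Crate: 54.7 × 9.8 = 536.1 N down at 0.861 m → arm 0.789 m, τ = 536.1 × 0.789 = 423 N·m counterclockwise.
Sack of grain: 43.5 × 9.8 = 426.3 N down at 0.498 m → arm 1.152 m, τ = 426.3 × 1.152 = 491.1 N·m counterclockwise.
Net moment of the loads = 1179 N·m counterclockwise.
The upward force F acts at the left end, arm 1.65 m, giving F × 1.65 clockwise.
Στ = 0 ⇒ F × 1.65 = 1179 ⇒ F = 1179 / 1.65 = 715 N.

F ≈ 715 N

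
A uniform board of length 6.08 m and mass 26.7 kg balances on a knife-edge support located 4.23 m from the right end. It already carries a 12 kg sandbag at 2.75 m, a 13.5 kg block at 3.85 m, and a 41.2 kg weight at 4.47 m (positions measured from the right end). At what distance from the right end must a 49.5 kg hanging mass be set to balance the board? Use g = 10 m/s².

x ≈ 5.13 m from the right end

Take moments about the knife-edge support (at 4.23 m from the right end).
Beam weight: 26.7 × 10 = 267 N down at 3.04 m → arm 1.19 m, τ = 267 × 1.19 = 317.7 N·m clockwise.
Sandbag: 12 × 10 = 120 N down at 2.75 m → arm 1.48 m, τ = 120 × 1.48 = 177.6 N·m clockwise.
Block: 13.5 × 10 = 135 N down at 3.85 m → arm 0.38 m, τ = 135 × 0.38 = 51.3 N·m clockwise.
Weight: 41.2 × 10 = 412 N down at 4.47 m → arm 0.24 m, τ = 412 × 0.24 = 98.88 N·m counterclockwise.
Net moment of existing loads = 447.7 N·m clockwise.
The hanging mass weighs 49.5 × 10 = 495 N and must supply an equal counterclockwise moment, so its lever arm about the knife-edge support is 447.7 / 495 = 0.904 m.
That puts it at 4.23 + 0.904 = 5.13 m from the right end.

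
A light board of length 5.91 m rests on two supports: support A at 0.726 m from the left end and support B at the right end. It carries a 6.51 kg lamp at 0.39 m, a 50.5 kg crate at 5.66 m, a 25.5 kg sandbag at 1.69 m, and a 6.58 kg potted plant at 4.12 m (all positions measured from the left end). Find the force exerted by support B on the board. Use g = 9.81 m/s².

R_B ≈ 556 N

Taking torques about support A:
Lamp: 6.51 × 9.81 = 63.86 N down at 0.39 m → arm 0.336 m, τ = 63.86 × 0.336 = 21.46 N·m counterclockwise.
Crate: 50.5 × 9.81 = 495.4 N down at 5.66 m → arm 4.934 m, τ = 495.4 × 4.934 = 2444 N·m clockwise.
Sandbag: 25.5 × 9.81 = 250.2 N down at 1.69 m → arm 0.964 m, τ = 250.2 × 0.964 = 241.2 N·m clockwise.
Potted plant: 6.58 × 9.81 = 64.55 N down at 4.12 m → arm 3.394 m, τ = 64.55 × 3.394 = 219.1 N·m clockwise.
Net load moment about support A = 2883 N·m clockwise.
Reaction R at support B is upward at 5.91 m, arm 5.184 m → moment R × 5.184 counterclockwise.
Setting net torque to zero: R × 5.184 = 2883 → R = 556 N.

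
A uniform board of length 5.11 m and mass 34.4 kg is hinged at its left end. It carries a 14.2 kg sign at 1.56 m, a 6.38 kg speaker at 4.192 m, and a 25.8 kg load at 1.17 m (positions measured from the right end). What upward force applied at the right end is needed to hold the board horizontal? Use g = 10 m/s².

F ≈ 481 N

Take moments about the left end.
Beam weight: 34.4 × 10 = 344 N down at 2.555 m → arm 2.555 m, τ = 344 × 2.555 = 878.9 N·m clockwise.
Sign: 14.2 × 10 = 142 N down at 1.56 m → arm 3.55 m, τ = 142 × 3.55 = 504.1 N·m clockwise.
Speaker: 6.38 × 10 = 63.8 N down at 4.192 m → arm 0.918 m, τ = 63.8 × 0.918 = 58.57 N·m clockwise.
Load: 25.8 × 10 = 258 N down at 1.17 m → arm 3.94 m, τ = 258 × 3.94 = 1017 N·m clockwise.
Net moment of the loads = 2459 N·m clockwise.
The upward force F acts at the right end, arm 5.11 m, giving F × 5.11 counterclockwise.
Balancing moments: F × 5.11 = 2459, giving F = 2459 / 5.11 = 481 N.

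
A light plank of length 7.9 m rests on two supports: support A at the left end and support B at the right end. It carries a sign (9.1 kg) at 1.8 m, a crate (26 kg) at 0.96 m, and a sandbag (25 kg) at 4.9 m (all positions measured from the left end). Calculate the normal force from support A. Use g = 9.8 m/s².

Choose support B as the axis so its reaction then has zero moment arm.
Sign: 9.1 × 9.8 = 89.18 N down at 1.8 m → arm 6.1 m, τ = 89.18 × 6.1 = 544 N·m counterclockwise.
Crate: 26 × 9.8 = 254.8 N down at 0.96 m → arm 6.94 m, τ = 254.8 × 6.94 = 1768 N·m counterclockwise.
Sandbag: 25 × 9.8 = 245 N down at 4.9 m → arm 3 m, τ = 245 × 3 = 735 N·m counterclockwise.
Net load moment about support B = 3047 N·m counterclockwise.
Reaction R at support A is upward at 0 m, arm 7.9 m → moment R × 7.9 clockwise.
Setting net torque to zero: R × 7.9 = 3047 → R = 386 N.

R_A ≈ 386 N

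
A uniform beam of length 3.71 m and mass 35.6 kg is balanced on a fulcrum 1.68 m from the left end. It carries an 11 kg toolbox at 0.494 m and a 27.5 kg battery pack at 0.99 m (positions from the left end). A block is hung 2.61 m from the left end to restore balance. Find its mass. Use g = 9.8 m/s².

Taking torques about the fulcrum (at 1.68 m from the left end):
Beam weight: 35.6 × 9.8 = 348.9 N down at 1.855 m → arm 0.175 m, τ = 348.9 × 0.175 = 61.06 N·m clockwise.
Toolbox: 11 × 9.8 = 107.8 N down at 0.494 m → arm 1.186 m, τ = 107.8 × 1.186 = 127.9 N·m counterclockwise.
Battery pack: 27.5 × 9.8 = 269.5 N down at 0.99 m → arm 0.69 m, τ = 269.5 × 0.69 = 186 N·m counterclockwise.
Net moment of known loads = 252.8 N·m counterclockwise.
An unknown mass m at 2.61 m has arm 0.93 m; its moment is m·g·0.93 clockwise.
Setting net torque to zero: m × 9.8 × 0.93 = 252.8 → m = 252.8 / (9.8 × 0.93) = 27.7 kg.

m ≈ 27.7 kg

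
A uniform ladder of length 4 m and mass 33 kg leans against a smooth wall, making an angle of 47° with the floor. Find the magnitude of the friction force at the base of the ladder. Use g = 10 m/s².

f ≈ 154 N

Choose the foot of the ladder as the axis so the floor normal and friction both act there and drop out.
Ladder weight 33×10 = 330 N acts at 2 m along the ladder; its horizontal arm is 2·cos47° = 1.364 m → τ = 450.1 N·m clockwise.
Wall normal N acts horizontally at the top; its moment arm is the height L sinθ = 4·sin47° = 2.925 m, counterclockwise.
Balancing moments: N × 2.925 = 450.1, giving N = 154 N.
ΣFx = 0: friction at the foot balances the wall's push, so f = N_wall = 154 N.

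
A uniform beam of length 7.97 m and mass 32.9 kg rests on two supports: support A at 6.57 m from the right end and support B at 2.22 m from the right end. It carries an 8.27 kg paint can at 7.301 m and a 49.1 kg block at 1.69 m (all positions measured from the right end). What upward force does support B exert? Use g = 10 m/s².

R_B ≈ 732 N

Choose support A as the axis so its reaction then has zero moment arm.
Beam weight: 32.9 × 10 = 329 N down at 3.985 m → arm 2.585 m, τ = 329 × 2.585 = 850.5 N·m clockwise.
Paint can: 8.27 × 10 = 82.7 N down at 7.301 m → arm 0.731 m, τ = 82.7 × 0.731 = 60.45 N·m counterclockwise.
Block: 49.1 × 10 = 491 N down at 1.69 m → arm 4.88 m, τ = 491 × 4.88 = 2396 N·m clockwise.
Net load moment about support A = 3186 N·m clockwise.
Reaction R at support B is upward at 2.22 m, arm 4.35 m → moment R × 4.35 counterclockwise.
For rotational equilibrium, R × 4.35 = 3186, so R = 732 N.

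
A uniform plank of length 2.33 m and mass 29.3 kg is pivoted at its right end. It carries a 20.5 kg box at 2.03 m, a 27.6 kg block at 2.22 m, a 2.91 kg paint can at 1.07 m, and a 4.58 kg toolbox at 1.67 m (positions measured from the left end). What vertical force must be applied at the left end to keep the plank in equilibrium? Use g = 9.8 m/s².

F ≈ 210 N

About the right end:
Beam weight: 29.3 × 9.8 = 287.1 N down at 1.165 m → arm 1.165 m, τ = 287.1 × 1.165 = 334.5 N·m counterclockwise.
Box: 20.5 × 9.8 = 200.9 N down at 2.03 m → arm 0.3 m, τ = 200.9 × 0.3 = 60.27 N·m counterclockwise.
Block: 27.6 × 9.8 = 270.5 N down at 2.22 m → arm 0.11 m, τ = 270.5 × 0.11 = 29.75 N·m counterclockwise.
Paint can: 2.91 × 9.8 = 28.52 N down at 1.07 m → arm 1.26 m, τ = 28.52 × 1.26 = 35.94 N·m counterclockwise.
Toolbox: 4.58 × 9.8 = 44.88 N down at 1.67 m → arm 0.66 m, τ = 44.88 × 0.66 = 29.62 N·m counterclockwise.
Net moment of the loads = 490.1 N·m counterclockwise.
The upward force F acts at the left end, arm 2.33 m, giving F × 2.33 clockwise.
For rotational equilibrium, F × 2.33 = 490.1, so F = 490.1 / 2.33 = 210 N.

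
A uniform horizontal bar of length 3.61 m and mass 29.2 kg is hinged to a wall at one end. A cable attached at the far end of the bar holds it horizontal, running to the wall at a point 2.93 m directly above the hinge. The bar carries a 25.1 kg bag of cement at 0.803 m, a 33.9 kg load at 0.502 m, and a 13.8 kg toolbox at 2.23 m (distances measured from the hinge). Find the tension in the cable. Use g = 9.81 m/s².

Sum moments about the hinge (the unknown hinge reaction has zero arm there).
Beam weight: 29.2 × 9.81 = 286.5 N down at 1.805 m → arm 1.805 m, τ = 286.5 × 1.805 = 517.1 N·m clockwise.
Bag of cement: 25.1 × 9.81 = 246.2 N down at 0.803 m → arm 0.803 m, τ = 246.2 × 0.803 = 197.7 N·m clockwise.
Load: 33.9 × 9.81 = 332.6 N down at 0.502 m → arm 0.502 m, τ = 332.6 × 0.502 = 167 N·m clockwise.
Toolbox: 13.8 × 9.81 = 135.4 N down at 2.23 m → arm 2.23 m, τ = 135.4 × 2.23 = 301.9 N·m clockwise.
Total clockwise load moment = 1184 N·m.
The cable tension T acts at 3.61 m; only its component perpendicular to the bar, T sinθ, produces torque. sinθ = h/√(h²+d²) = 2.93/√(2.93²+3.61²) = 0.6302.
Balancing moments: T × 3.61 × 0.6302 = 1184, giving T = 1184 / 2.275 = 520 N.

T ≈ 520 N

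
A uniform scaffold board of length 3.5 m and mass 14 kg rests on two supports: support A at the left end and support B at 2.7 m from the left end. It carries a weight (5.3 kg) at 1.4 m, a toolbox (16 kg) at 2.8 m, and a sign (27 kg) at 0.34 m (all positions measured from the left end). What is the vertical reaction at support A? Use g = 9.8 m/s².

R_A ≈ 299 N

Sum moments about support B (its reaction then has zero moment arm).
Beam weight: 14 × 9.8 = 137.2 N down at 1.75 m → arm 0.95 m, τ = 137.2 × 0.95 = 130.3 N·m counterclockwise.
Weight: 5.3 × 9.8 = 51.94 N down at 1.4 m → arm 1.3 m, τ = 51.94 × 1.3 = 67.52 N·m counterclockwise.
Toolbox: 16 × 9.8 = 156.8 N down at 2.8 m → arm 0.1 m, τ = 156.8 × 0.1 = 15.68 N·m clockwise.
Sign: 27 × 9.8 = 264.6 N down at 0.34 m → arm 2.36 m, τ = 264.6 × 2.36 = 624.5 N·m counterclockwise.
Net load moment about support B = 806.6 N·m counterclockwise.
Reaction R at support A is upward at 0 m, arm 2.7 m → moment R × 2.7 clockwise.
Setting net torque to zero: R × 2.7 = 806.6 → R = 299 N.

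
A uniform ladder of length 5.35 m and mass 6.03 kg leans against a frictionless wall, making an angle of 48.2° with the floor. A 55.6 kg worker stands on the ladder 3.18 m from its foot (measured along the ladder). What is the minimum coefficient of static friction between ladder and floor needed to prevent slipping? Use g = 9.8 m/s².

μ_min ≈ 0.523

Choose the foot of the ladder as the axis so the floor normal and friction both act there and drop out.
Ladder weight 6.03×9.8 = 59.09 N acts at 2.675 m along the ladder; its horizontal arm is 2.675·cos48.2° = 1.783 m → τ = 105.4 N·m clockwise.
Worker: 55.6×9.8 = 544.9 N at 3.18 m → arm 2.12 m → τ = 1155 N·m clockwise.
Wall normal N acts horizontally at the top; its moment arm is the height L sinθ = 5.35·sin48.2° = 3.988 m, counterclockwise.
For rotational equilibrium, N × 3.988 = 1260, so N = 315.9 N.
ΣFx = 0 ⇒ f = N_wall = 315.9 N. ΣFy = 0 ⇒ N_floor = 604 N.
μ_min = f / N_floor = 315.9 / 604 = 0.523.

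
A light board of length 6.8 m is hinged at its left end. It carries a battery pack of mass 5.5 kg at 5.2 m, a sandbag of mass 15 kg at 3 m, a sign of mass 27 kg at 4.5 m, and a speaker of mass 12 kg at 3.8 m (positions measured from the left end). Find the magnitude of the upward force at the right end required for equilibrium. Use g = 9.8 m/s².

About the left end:
Battery pack: 5.5 × 9.8 = 53.9 N down at 5.2 m → arm 5.2 m, τ = 53.9 × 5.2 = 280.3 N·m clockwise.
Sandbag: 15 × 9.8 = 147 N down at 3 m → arm 3 m, τ = 147 × 3 = 441 N·m clockwise.
Sign: 27 × 9.8 = 264.6 N down at 4.5 m → arm 4.5 m, τ = 264.6 × 4.5 = 1191 N·m clockwise.
Speaker: 12 × 9.8 = 117.6 N down at 3.8 m → arm 3.8 m, τ = 117.6 × 3.8 = 446.9 N·m clockwise.
Net moment of the loads = 2359 N·m clockwise.
The upward force F acts at the right end, arm 6.8 m, giving F × 6.8 counterclockwise.
Setting net torque to zero: F × 6.8 = 2359 → F = 2359 / 6.8 = 347 N.

F ≈ 347 N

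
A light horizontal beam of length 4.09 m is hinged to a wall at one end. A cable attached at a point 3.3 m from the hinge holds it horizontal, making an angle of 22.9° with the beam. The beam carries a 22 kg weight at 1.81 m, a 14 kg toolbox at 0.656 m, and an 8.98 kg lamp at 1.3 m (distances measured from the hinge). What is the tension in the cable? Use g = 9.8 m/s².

T ≈ 463 N

Choose the hinge as the axis so the unknown hinge reaction has zero arm there.
Weight: 22 × 9.8 = 215.6 N down at 1.81 m → arm 1.81 m, τ = 215.6 × 1.81 = 390.2 N·m clockwise.
Toolbox: 14 × 9.8 = 137.2 N down at 0.656 m → arm 0.656 m, τ = 137.2 × 0.656 = 90 N·m clockwise.
Lamp: 8.98 × 9.8 = 88 N down at 1.3 m → arm 1.3 m, τ = 88 × 1.3 = 114.4 N·m clockwise.
Total clockwise load moment = 594.6 N·m.
The cable tension T acts at 3.3 m; only its component perpendicular to the beam, T sinθ, produces torque. sin 22.9° = 0.3891.
Balancing moments: T × 3.3 × 0.3891 = 594.6, giving T = 594.6 / 1.284 = 463 N.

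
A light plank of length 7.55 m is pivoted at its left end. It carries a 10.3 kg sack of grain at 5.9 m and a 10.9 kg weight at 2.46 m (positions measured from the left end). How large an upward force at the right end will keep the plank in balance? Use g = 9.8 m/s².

About the left end:
Sack of grain: 10.3 × 9.8 = 100.9 N down at 5.9 m → arm 5.9 m, τ = 100.9 × 5.9 = 595.3 N·m clockwise.
Weight: 10.9 × 9.8 = 106.8 N down at 2.46 m → arm 2.46 m, τ = 106.8 × 2.46 = 262.7 N·m clockwise.
Net moment of the loads = 858 N·m clockwise.
The upward force F acts at the right end, arm 7.55 m, giving F × 7.55 counterclockwise.
Setting net torque to zero: F × 7.55 = 858 → F = 858 / 7.55 = 114 N.

F ≈ 114 N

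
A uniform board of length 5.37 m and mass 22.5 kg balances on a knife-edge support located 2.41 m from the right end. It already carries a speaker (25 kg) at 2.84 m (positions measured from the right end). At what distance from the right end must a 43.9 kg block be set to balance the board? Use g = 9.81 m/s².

Take moments about the knife-edge support (at 2.41 m from the right end).
Beam weight: 22.5 × 9.81 = 220.7 N down at 2.685 m → arm 0.275 m, τ = 220.7 × 0.275 = 60.69 N·m counterclockwise.
Speaker: 25 × 9.81 = 245.2 N down at 2.84 m → arm 0.43 m, τ = 245.2 × 0.43 = 105.4 N·m counterclockwise.
Net moment of existing loads = 166.1 N·m counterclockwise.
The block weighs 43.9 × 9.81 = 430.7 N and must supply an equal clockwise moment, so its lever arm about the knife-edge support is 166.1 / 430.7 = 0.386 m.
That puts it at 2.41 − 0.386 = 2.02 m from the right end.

x ≈ 2.02 m from the right end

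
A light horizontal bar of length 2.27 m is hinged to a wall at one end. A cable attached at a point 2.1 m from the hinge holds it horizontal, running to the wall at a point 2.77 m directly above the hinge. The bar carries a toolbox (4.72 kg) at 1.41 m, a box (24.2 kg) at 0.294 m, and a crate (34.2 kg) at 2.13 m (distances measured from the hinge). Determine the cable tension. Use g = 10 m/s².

T ≈ 518 N

Choose the hinge as the axis so the unknown hinge reaction has zero arm there.
Toolbox: 4.72 × 10 = 47.2 N down at 1.41 m → arm 1.41 m, τ = 47.2 × 1.41 = 66.55 N·m clockwise.
Box: 24.2 × 10 = 242 N down at 0.294 m → arm 0.294 m, τ = 242 × 0.294 = 71.15 N·m clockwise.
Crate: 34.2 × 10 = 342 N down at 2.13 m → arm 2.13 m, τ = 342 × 2.13 = 728.5 N·m clockwise.
Total clockwise load moment = 866.2 N·m.
The cable tension T acts at 2.1 m; only its component perpendicular to the bar, T sinθ, produces torque. sinθ = h/√(h²+d²) = 2.77/√(2.77²+2.1²) = 0.7969.
Setting net torque to zero: T × 2.1 × 0.7969 = 866.2 → T = 866.2 / 1.673 = 518 N.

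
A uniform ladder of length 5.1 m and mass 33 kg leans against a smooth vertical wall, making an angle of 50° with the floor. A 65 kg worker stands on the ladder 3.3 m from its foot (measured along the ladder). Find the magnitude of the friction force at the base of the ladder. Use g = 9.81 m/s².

Sum moments about the foot of the ladder (the floor normal and friction both act there and drop out).
Ladder weight 33×9.81 = 323.7 N acts at 2.55 m along the ladder; its horizontal arm is 2.55·cos50° = 1.639 m → τ = 530.5 N·m clockwise.
Worker: 65×9.81 = 637.6 N at 3.3 m → arm 2.121 m → τ = 1352 N·m clockwise.
Wall normal N acts horizontally at the top; its moment arm is the height L sinθ = 5.1·sin50° = 3.907 m, counterclockwise.
Setting net torque to zero: N × 3.907 = 1882 → N = 482 N.
ΣFx = 0: friction at the foot balances the wall's push, so f = N_wall = 482 N.

f ≈ 482 N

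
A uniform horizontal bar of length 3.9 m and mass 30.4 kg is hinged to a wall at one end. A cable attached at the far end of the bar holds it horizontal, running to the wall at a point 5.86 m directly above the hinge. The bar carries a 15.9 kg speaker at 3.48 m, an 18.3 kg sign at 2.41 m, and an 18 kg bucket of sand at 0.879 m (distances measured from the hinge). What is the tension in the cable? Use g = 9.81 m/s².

T ≈ 527 N

Choose the hinge as the axis so the unknown hinge reaction has zero arm there.
Beam weight: 30.4 × 9.81 = 298.2 N down at 1.95 m → arm 1.95 m, τ = 298.2 × 1.95 = 581.5 N·m clockwise.
Speaker: 15.9 × 9.81 = 156 N down at 3.48 m → arm 3.48 m, τ = 156 × 3.48 = 542.9 N·m clockwise.
Sign: 18.3 × 9.81 = 179.5 N down at 2.41 m → arm 2.41 m, τ = 179.5 × 2.41 = 432.6 N·m clockwise.
Bucket of sand: 18 × 9.81 = 176.6 N down at 0.879 m → arm 0.879 m, τ = 176.6 × 0.879 = 155.2 N·m clockwise.
Total clockwise load moment = 1712 N·m.
The cable tension T acts at 3.9 m; only its component perpendicular to the bar, T sinθ, produces torque. sinθ = h/√(h²+d²) = 5.86/√(5.86²+3.9²) = 0.8325.
Balancing moments: T × 3.9 × 0.8325 = 1712, giving T = 1712 / 3.247 = 527 N.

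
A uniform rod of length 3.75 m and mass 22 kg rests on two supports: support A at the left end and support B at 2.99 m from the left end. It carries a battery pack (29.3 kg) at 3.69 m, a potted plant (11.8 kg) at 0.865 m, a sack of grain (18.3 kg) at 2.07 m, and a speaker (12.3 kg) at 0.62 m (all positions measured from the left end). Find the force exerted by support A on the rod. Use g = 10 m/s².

R_A ≈ 251 N

Taking torques about support B:
Beam weight: 22 × 10 = 220 N down at 1.875 m → arm 1.115 m, τ = 220 × 1.115 = 245.3 N·m counterclockwise.
Battery pack: 29.3 × 10 = 293 N down at 3.69 m → arm 0.7 m, τ = 293 × 0.7 = 205.1 N·m clockwise.
Potted plant: 11.8 × 10 = 118 N down at 0.865 m → arm 2.125 m, τ = 118 × 2.125 = 250.8 N·m counterclockwise.
Sack of grain: 18.3 × 10 = 183 N down at 2.07 m → arm 0.92 m, τ = 183 × 0.92 = 168.4 N·m counterclockwise.
Speaker: 12.3 × 10 = 123 N down at 0.62 m → arm 2.37 m, τ = 123 × 2.37 = 291.5 N·m counterclockwise.
Net load moment about support B = 750.9 N·m counterclockwise.
Reaction R at support A is upward at 0 m, arm 2.99 m → moment R × 2.99 clockwise.
For rotational equilibrium, R × 2.99 = 750.9, so R = 251 N.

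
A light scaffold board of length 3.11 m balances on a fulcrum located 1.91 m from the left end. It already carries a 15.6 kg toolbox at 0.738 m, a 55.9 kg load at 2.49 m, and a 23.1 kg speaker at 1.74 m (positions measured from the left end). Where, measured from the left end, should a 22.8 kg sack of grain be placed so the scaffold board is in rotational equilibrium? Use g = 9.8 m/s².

x ≈ 1.46 m from the left end

Taking torques about the fulcrum (at 1.91 m from the left end):
Toolbox: 15.6 × 9.8 = 152.9 N down at 0.738 m → arm 1.172 m, τ = 152.9 × 1.172 = 179.2 N·m counterclockwise.
Load: 55.9 × 9.8 = 547.8 N down at 2.49 m → arm 0.58 m, τ = 547.8 × 0.58 = 317.7 N·m clockwise.
Speaker: 23.1 × 9.8 = 226.4 N down at 1.74 m → arm 0.17 m, τ = 226.4 × 0.17 = 38.49 N·m counterclockwise.
Net moment of existing loads = 100 N·m clockwise.
The sack of grain weighs 22.8 × 9.8 = 223.4 N and must supply an equal counterclockwise moment, so its lever arm about the fulcrum is 100 / 223.4 = 0.448 m.
That puts it at 1.91 − 0.448 = 1.46 m from the left end.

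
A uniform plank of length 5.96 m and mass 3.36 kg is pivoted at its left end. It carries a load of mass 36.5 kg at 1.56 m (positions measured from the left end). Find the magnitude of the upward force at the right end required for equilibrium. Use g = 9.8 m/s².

F ≈ 110 N

About the left end:
Beam weight: 3.36 × 9.8 = 32.93 N down at 2.98 m → arm 2.98 m, τ = 32.93 × 2.98 = 98.13 N·m clockwise.
Load: 36.5 × 9.8 = 357.7 N down at 1.56 m → arm 1.56 m, τ = 357.7 × 1.56 = 558 N·m clockwise.
Net moment of the loads = 656.1 N·m clockwise.
The upward force F acts at the right end, arm 5.96 m, giving F × 5.96 counterclockwise.
Setting net torque to zero: F × 5.96 = 656.1 → F = 656.1 / 5.96 = 110 N.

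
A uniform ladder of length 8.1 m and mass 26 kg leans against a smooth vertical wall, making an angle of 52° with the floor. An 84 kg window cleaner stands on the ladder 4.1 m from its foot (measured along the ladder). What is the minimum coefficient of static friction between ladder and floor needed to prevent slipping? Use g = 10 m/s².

μ_min ≈ 0.394

Take moments about the foot of the ladder.
Ladder weight 26×10 = 260 N acts at 4.05 m along the ladder; its horizontal arm is 4.05·cos52° = 2.493 m → τ = 648.2 N·m clockwise.
Window cleaner: 84×10 = 840 N at 4.1 m → arm 2.524 m → τ = 2120 N·m clockwise.
Wall normal N acts horizontally at the top; its moment arm is the height L sinθ = 8.1·sin52° = 6.383 m, counterclockwise.
Setting net torque to zero: N × 6.383 = 2768 → N = 433.7 N.
ΣFx = 0 ⇒ f = N_wall = 433.7 N. ΣFy = 0 ⇒ N_floor = 1100 N.
μ_min = f / N_floor = 433.7 / 1100 = 0.394.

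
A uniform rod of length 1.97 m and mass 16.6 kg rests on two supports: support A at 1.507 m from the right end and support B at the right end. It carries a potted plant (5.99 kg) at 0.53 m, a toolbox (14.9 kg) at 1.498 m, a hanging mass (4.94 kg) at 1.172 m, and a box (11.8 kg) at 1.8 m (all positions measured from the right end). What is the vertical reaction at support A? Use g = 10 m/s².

Take moments about support B.
Beam weight: 16.6 × 10 = 166 N down at 0.985 m → arm 0.985 m, τ = 166 × 0.985 = 163.5 N·m counterclockwise.
Potted plant: 5.99 × 10 = 59.9 N down at 0.53 m → arm 0.53 m, τ = 59.9 × 0.53 = 31.75 N·m counterclockwise.
Toolbox: 14.9 × 10 = 149 N down at 1.498 m → arm 1.498 m, τ = 149 × 1.498 = 223.2 N·m counterclockwise.
Hanging mass: 4.94 × 10 = 49.4 N down at 1.172 m → arm 1.172 m, τ = 49.4 × 1.172 = 57.9 N·m counterclockwise.
Box: 11.8 × 10 = 118 N down at 1.8 m → arm 1.8 m, τ = 118 × 1.8 = 212.4 N·m counterclockwise.
Net load moment about support B = 688.8 N·m counterclockwise.
Reaction R at support A is upward at 1.507 m, arm 1.507 m → moment R × 1.507 clockwise.
Στ = 0 ⇒ R × 1.507 = 688.8 ⇒ R = 457 N.

R_A ≈ 457 N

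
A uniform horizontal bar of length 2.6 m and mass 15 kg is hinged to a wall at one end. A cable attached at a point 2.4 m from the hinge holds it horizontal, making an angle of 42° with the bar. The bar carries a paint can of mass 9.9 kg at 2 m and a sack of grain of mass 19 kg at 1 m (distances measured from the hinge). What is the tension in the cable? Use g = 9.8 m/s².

Choose the hinge as the axis so the unknown hinge reaction has zero arm there.
Beam weight: 15 × 9.8 = 147 N down at 1.3 m → arm 1.3 m, τ = 147 × 1.3 = 191.1 N·m clockwise.
Paint can: 9.9 × 9.8 = 97.02 N down at 2 m → arm 2 m, τ = 97.02 × 2 = 194 N·m clockwise.
Sack of grain: 19 × 9.8 = 186.2 N down at 1 m → arm 1 m, τ = 186.2 × 1 = 186.2 N·m clockwise.
Total clockwise load moment = 571.3 N·m.
The cable tension T acts at 2.4 m; only its component perpendicular to the bar, T sinθ, produces torque. sin 42° = 0.6691.
For rotational equilibrium, T × 2.4 × 0.6691 = 571.3, so T = 571.3 / 1.606 = 356 N.

T ≈ 356 N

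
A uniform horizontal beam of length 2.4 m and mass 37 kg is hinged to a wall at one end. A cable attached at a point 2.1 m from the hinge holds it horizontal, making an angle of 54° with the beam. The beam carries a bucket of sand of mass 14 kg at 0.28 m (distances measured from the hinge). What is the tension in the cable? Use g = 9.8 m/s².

T ≈ 279 N

Take moments about the hinge.
Beam weight: 37 × 9.8 = 362.6 N down at 1.2 m → arm 1.2 m, τ = 362.6 × 1.2 = 435.1 N·m clockwise.
Bucket of sand: 14 × 9.8 = 137.2 N down at 0.28 m → arm 0.28 m, τ = 137.2 × 0.28 = 38.42 N·m clockwise.
Total clockwise load moment = 473.5 N·m.
The cable tension T acts at 2.1 m; only its component perpendicular to the beam, T sinθ, produces torque. sin 54° = 0.809.
Balancing moments: T × 2.1 × 0.809 = 473.5, giving T = 473.5 / 1.699 = 279 N.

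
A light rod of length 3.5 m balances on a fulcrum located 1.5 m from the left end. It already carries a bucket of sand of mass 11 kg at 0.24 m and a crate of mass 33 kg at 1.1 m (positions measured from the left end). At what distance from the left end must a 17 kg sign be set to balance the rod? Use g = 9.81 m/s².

x ≈ 3.09 m from the left end

Choose the fulcrum (at 1.5 m from the left end) as the axis so the support reaction has zero arm there.
Bucket of sand: 11 × 9.81 = 107.9 N down at 0.24 m → arm 1.26 m, τ = 107.9 × 1.26 = 136 N·m counterclockwise.
Crate: 33 × 9.81 = 323.7 N down at 1.1 m → arm 0.4 m, τ = 323.7 × 0.4 = 129.5 N·m counterclockwise.
Net moment of existing loads = 265.5 N·m counterclockwise.
The sign weighs 17 × 9.81 = 166.8 N and must supply an equal clockwise moment, so its lever arm about the fulcrum is 265.5 / 166.8 = 1.59 m.
That puts it at 1.5 + 1.59 = 3.09 m from the left end.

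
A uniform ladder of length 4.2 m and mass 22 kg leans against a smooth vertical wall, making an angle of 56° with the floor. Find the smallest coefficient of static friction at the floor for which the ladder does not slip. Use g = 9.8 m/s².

μ_min ≈ 0.337

Choose the foot of the ladder as the axis so the floor normal and friction both act there and drop out.
Ladder weight 22×9.8 = 215.6 N acts at 2.1 m along the ladder; its horizontal arm is 2.1·cos56° = 1.174 m → τ = 253.1 N·m clockwise.
Wall normal N acts horizontally at the top; its moment arm is the height L sinθ = 4.2·sin56° = 3.482 m, counterclockwise.
Balancing moments: N × 3.482 = 253.1, giving N = 72.69 N.
ΣFx = 0 ⇒ f = N_wall = 72.69 N. ΣFy = 0 ⇒ N_floor = 215.6 N.
μ_min = f / N_floor = 72.69 / 215.6 = 0.337.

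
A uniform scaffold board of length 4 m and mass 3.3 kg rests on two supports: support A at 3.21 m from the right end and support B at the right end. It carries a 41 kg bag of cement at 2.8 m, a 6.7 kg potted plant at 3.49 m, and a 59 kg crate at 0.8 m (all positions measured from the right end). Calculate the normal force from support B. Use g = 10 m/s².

Sum moments about support A (its reaction then has zero moment arm).
Beam weight: 3.3 × 10 = 33 N down at 2 m → arm 1.21 m, τ = 33 × 1.21 = 39.93 N·m clockwise.
Bag of cement: 41 × 10 = 410 N down at 2.8 m → arm 0.41 m, τ = 410 × 0.41 = 168.1 N·m clockwise.
Potted plant: 6.7 × 10 = 67 N down at 3.49 m → arm 0.28 m, τ = 67 × 0.28 = 18.76 N·m counterclockwise.
Crate: 59 × 10 = 590 N down at 0.8 m → arm 2.41 m, τ = 590 × 2.41 = 1422 N·m clockwise.
Net load moment about support A = 1611 N·m clockwise.
Reaction R at support B is upward at 0 m, arm 3.21 m → moment R × 3.21 counterclockwise.
Setting net torque to zero: R × 3.21 = 1611 → R = 502 N.

R_B ≈ 502 N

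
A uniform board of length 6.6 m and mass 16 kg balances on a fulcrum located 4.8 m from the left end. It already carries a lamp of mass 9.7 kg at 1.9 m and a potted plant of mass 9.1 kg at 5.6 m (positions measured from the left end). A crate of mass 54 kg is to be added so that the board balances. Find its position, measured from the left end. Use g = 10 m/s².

Choose the fulcrum (at 4.8 m from the left end) as the axis so the support reaction has zero arm there.
Beam weight: 16 × 10 = 160 N down at 3.3 m → arm 1.5 m, τ = 160 × 1.5 = 240 N·m counterclockwise.
Lamp: 9.7 × 10 = 97 N down at 1.9 m → arm 2.9 m, τ = 97 × 2.9 = 281.3 N·m counterclockwise.
Potted plant: 9.1 × 10 = 91 N down at 5.6 m → arm 0.8 m, τ = 91 × 0.8 = 72.8 N·m clockwise.
Net moment of existing loads = 448.5 N·m counterclockwise.
The crate weighs 54 × 10 = 540 N and must supply an equal clockwise moment, so its lever arm about the fulcrum is 448.5 / 540 = 0.831 m.
That puts it at 4.8 + 0.831 = 5.63 m from the left end.

x ≈ 5.63 m from the left end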